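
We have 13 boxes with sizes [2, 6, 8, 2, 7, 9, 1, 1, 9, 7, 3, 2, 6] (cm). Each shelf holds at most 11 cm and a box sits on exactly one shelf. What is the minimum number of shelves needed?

Total = 9 + 9 + 8 + 7 + 7 + 6 + 6 + 3 + 2 + 2 + 2 + 1 + 1 = 63 cm.
Lower bound: ⌈63/11⌉ = 6 shelves.
Also, 7 boxes each exceed 11/2 cm, and no two of those can share a shelf, so at least 7 shelves are needed.
A packing using 7 shelves:
  shelf 1: 9 + 2 = 11
  shelf 2: 9 + 2 = 11
  shelf 3: 8 + 3 = 11
  shelf 4: 7 + 2 + 1 + 1 = 11
  shelf 5: 7 = 7
  shelf 6: 6 = 6
  shelf 7: 6 = 6
This matches the lower bound, so 7 is optimal.

7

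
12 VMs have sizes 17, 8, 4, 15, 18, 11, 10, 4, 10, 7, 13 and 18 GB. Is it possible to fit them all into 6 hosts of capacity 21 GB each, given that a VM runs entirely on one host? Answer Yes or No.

No

Total = 135 GB; ⌈135/21⌉ = 7.
At least 7 hosts are required, but only 6 are allowed.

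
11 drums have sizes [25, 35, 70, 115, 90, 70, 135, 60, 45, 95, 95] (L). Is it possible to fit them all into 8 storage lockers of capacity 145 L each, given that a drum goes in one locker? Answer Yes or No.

Yes

A valid assignment using 7 storage lockers:
  locker 1: 135 = 135
  locker 2: 115 + 25 = 140
  locker 3: 95 + 45 = 140
  locker 4: 95 + 35 = 130
  locker 5: 90 = 90
  locker 6: 70 + 70 = 140
  locker 7: 60 = 60
That uses only 7 ≤ 8, so 8 storage lockers are enough.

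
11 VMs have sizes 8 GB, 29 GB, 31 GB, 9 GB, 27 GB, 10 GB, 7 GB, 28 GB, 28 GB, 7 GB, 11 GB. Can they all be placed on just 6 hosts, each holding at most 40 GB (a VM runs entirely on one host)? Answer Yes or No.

A valid assignment using 6 hosts:
  host 1: 31 + 9 = 40
  host 2: 29 + 11 = 40
  host 3: 28 + 10 = 38
  host 4: 28 + 8 = 36
  host 5: 27 + 7 = 34
  host 6: 7 = 7
Every load is within 40 GB, so 6 hosts suffice.

Yes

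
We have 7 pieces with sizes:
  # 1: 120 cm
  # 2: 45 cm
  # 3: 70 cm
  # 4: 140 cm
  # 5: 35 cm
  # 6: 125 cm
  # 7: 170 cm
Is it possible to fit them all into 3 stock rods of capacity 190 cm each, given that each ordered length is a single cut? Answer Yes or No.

Total = 705 cm; ⌈705/190⌉ = 4.
At least 4 stock rods are required, but only 3 are allowed.

No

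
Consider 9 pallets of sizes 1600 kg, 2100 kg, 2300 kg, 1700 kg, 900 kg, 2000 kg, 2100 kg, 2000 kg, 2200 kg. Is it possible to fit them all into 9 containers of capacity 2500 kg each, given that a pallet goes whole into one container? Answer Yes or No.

A valid assignment using 8 containers:
  container 1: 2300 = 2300
  container 2: 2200 = 2200
  container 3: 2100 = 2100
  container 4: 2100 = 2100
  container 5: 2000 = 2000
  container 6: 2000 = 2000
  container 7: 1700 = 1700
  container 8: 1600 + 900 = 2500
That uses only 8 ≤ 9, so 9 containers are enough.

Yes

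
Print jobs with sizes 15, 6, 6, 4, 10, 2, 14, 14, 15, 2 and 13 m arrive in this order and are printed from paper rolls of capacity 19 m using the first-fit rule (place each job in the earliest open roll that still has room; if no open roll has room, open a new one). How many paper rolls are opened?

7

  15 → roll 1 (new)  [load 15/19]
  6 → roll 2 (new)  [load 6/19]
  6 → roll 2  [load 12/19]
  4 → roll 1  [load 19/19]
  10 → roll 3 (new)  [load 10/19]
  2 → roll 2  [load 14/19]
  14 → roll 4 (new)  [load 14/19]
  14 → roll 5 (new)  [load 14/19]
  15 → roll 6 (new)  [load 15/19]
  2 → roll 2  [load 16/19]
  13 → roll 7 (new)  [load 13/19]
7 paper rolls opened.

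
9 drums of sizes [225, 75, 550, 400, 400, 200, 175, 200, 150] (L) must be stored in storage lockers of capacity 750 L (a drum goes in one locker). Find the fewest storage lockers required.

4

Total = 550 + 400 + 400 + 225 + 200 + 200 + 175 + 150 + 75 = 2375 L.
Lower bound: ⌈2375/750⌉ = 4 storage lockers.
A packing using 4 storage lockers:
  locker 1: 550 + 200 = 750
  locker 2: 400 + 225 + 75 = 700
  locker 3: 400 + 200 + 150 = 750
  locker 4: 175 = 175
This matches the lower bound, so 4 is optimal.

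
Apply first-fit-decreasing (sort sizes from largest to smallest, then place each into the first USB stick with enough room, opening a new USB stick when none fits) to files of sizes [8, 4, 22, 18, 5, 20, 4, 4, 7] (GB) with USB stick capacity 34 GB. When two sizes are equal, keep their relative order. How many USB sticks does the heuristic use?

Sorted descending: 22, 20, 18, 8, 7, 5, 4, 4, 4.
  22 → USB stick 1 (new)  [load 22/34]
  20 → USB stick 2 (new)  [load 20/34]
  18 → USB stick 3 (new)  [load 18/34]
  8 → USB stick 1  [load 30/34]
  7 → USB stick 2  [load 27/34]
  5 → USB stick 2  [load 32/34]
  4 → USB stick 1  [load 34/34]
  4 → USB stick 3  [load 22/34]
  4 → USB stick 3  [load 26/34]
3 USB sticks opened.

3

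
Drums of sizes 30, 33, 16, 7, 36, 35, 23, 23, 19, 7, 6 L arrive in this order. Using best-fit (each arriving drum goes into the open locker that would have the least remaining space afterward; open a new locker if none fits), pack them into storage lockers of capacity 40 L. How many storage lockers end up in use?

7

  30 → locker 1 (new)  [load 30/40]
  33 → locker 2 (new)  [load 33/40]
  16 → locker 3 (new)  [load 16/40]
  7 → locker 2  [load 40/40]
  36 → locker 4 (new)  [load 36/40]
  35 → locker 5 (new)  [load 35/40]
  23 → locker 3  [load 39/40]
  23 → locker 6 (new)  [load 23/40]
  19 → locker 7 (new)  [load 19/40]
  7 → locker 1  [load 37/40]
  6 → locker 6  [load 29/40]
7 storage lockers opened.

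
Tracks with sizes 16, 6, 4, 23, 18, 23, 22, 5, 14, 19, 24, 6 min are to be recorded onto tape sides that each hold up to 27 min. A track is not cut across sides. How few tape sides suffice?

8

Total = 24 + 23 + 23 + 22 + 19 + 18 + 16 + 14 + 6 + 6 + 5 + 4 = 180 min.
Lower bound: ⌈180/27⌉ = 7 tape sides.
Also, 8 tracks each exceed 27/2 min, and no two of those can share a side, so at least 8 tape sides are needed.
A packing using 8 tape sides:
  side 1: 24 = 24
  side 2: 23 + 4 = 27
  side 3: 23 = 23
  side 4: 22 + 5 = 27
  side 5: 19 + 6 = 25
  side 6: 18 + 6 = 24
  side 7: 16 = 16
  side 8: 14 = 14
This matches the lower bound, so 8 is optimal.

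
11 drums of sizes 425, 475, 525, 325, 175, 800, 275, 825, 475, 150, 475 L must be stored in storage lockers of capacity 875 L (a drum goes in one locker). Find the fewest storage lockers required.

7

Total = 825 + 800 + 525 + 475 + 475 + 475 + 425 + 325 + 275 + 175 + 150 = 4925 L.
Lower bound: ⌈4925/875⌉ = 6 storage lockers.
A packing using 7 storage lockers:
  locker 1: 825 = 825
  locker 2: 800 = 800
  locker 3: 525 + 325 = 850
  locker 4: 475 + 275 = 750
  locker 5: 475 + 175 + 150 = 800
  locker 6: 475 = 475
  locker 7: 425 = 425
No arrangement into 6 storage lockers stays within capacity, so 7 is optimal.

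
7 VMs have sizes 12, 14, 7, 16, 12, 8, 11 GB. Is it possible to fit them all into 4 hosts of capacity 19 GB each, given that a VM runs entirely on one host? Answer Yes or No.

Total = 80 GB; ⌈80/19⌉ = 5.
At least 5 hosts are required, but only 4 are allowed.

No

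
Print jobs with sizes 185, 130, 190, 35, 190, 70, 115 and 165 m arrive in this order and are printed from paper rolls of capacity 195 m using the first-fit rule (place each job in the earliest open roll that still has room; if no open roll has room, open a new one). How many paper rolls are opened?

  185 → roll 1 (new)  [load 185/195]
  130 → roll 2 (new)  [load 130/195]
  190 → roll 3 (new)  [load 190/195]
  35 → roll 2  [load 165/195]
  190 → roll 4 (new)  [load 190/195]
  70 → roll 5 (new)  [load 70/195]
  115 → roll 5  [load 185/195]
  165 → roll 6 (new)  [load 165/195]
6 paper rolls opened.

6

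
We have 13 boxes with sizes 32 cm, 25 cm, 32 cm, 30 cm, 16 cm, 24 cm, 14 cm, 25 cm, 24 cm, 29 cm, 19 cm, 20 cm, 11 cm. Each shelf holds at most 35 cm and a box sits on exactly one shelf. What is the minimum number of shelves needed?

Total = 32 + 32 + 30 + 29 + 25 + 25 + 24 + 24 + 20 + 19 + 16 + 14 + 11 = 301 cm.
Lower bound: ⌈301/35⌉ = 9 shelves.
Also, 10 boxes each exceed 35/2 cm, and no two of those can share a shelf, so at least 10 shelves are needed.
A packing using 10 shelves:
  shelf 1: 32 = 32
  shelf 2: 32 = 32
  shelf 3: 30 = 30
  shelf 4: 29 = 29
  shelf 5: 25 = 25
  shelf 6: 25 = 25
  shelf 7: 24 + 11 = 35
  shelf 8: 24 = 24
  shelf 9: 20 + 14 = 34
  shelf 10: 19 + 16 = 35
This matches the lower bound, so 10 is optimal.

10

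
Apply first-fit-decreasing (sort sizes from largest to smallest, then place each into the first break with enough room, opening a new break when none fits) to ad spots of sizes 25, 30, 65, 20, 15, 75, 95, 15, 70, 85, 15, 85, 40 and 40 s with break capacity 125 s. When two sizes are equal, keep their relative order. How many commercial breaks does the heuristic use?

6

Sorted descending: 95, 85, 85, 75, 70, 65, 40, 40, 30, 25, 20, 15, 15, 15.
  95 → break 1 (new)  [load 95/125]
  85 → break 2 (new)  [load 85/125]
  85 → break 3 (new)  [load 85/125]
  75 → break 4 (new)  [load 75/125]
  70 → break 5 (new)  [load 70/125]
  65 → break 6 (new)  [load 65/125]
  40 → break 2  [load 125/125]
  40 → break 3  [load 125/125]
  30 → break 1  [load 125/125]
  25 → break 4  [load 100/125]
  20 → break 4  [load 120/125]
  15 → break 5  [load 85/125]
  15 → break 5  [load 100/125]
  15 → break 5  [load 115/125]
6 commercial breaks opened.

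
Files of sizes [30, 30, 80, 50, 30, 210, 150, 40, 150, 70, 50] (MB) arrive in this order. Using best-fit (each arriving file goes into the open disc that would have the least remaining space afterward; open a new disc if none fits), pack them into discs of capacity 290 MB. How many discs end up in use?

4

  30 → disc 1 (new)  [load 30/290]
  30 → disc 1  [load 60/290]
  80 → disc 1  [load 140/290]
  50 → disc 1  [load 190/290]
  30 → disc 1  [load 220/290]
  210 → disc 2 (new)  [load 210/290]
  150 → disc 3 (new)  [load 150/290]
  40 → disc 1  [load 260/290]
  150 → disc 4 (new)  [load 150/290]
  70 → disc 2  [load 280/290]
  50 → disc 3  [load 200/290]
4 discs opened.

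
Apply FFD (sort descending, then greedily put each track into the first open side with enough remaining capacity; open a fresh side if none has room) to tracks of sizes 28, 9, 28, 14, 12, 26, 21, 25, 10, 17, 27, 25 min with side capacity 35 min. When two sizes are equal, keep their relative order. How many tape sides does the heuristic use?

Sorted descending: 28, 28, 27, 26, 25, 25, 21, 17, 14, 12, 10, 9.
  28 → side 1 (new)  [load 28/35]
  28 → side 2 (new)  [load 28/35]
  27 → side 3 (new)  [load 27/35]
  26 → side 4 (new)  [load 26/35]
  25 → side 5 (new)  [load 25/35]
  25 → side 6 (new)  [load 25/35]
  21 → side 7 (new)  [load 21/35]
  17 → side 8 (new)  [load 17/35]
  14 → side 7  [load 35/35]
  12 → side 8  [load 29/35]
  10 → side 5  [load 35/35]
  9 → side 4  [load 35/35]
8 tape sides opened.

8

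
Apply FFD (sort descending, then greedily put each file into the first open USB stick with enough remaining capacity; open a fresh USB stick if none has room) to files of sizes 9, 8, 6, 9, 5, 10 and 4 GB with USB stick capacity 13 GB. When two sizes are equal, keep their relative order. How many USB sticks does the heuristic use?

5

Sorted descending: 10, 9, 9, 8, 6, 5, 4.
  10 → USB stick 1 (new)  [load 10/13]
  9 → USB stick 2 (new)  [load 9/13]
  9 → USB stick 3 (new)  [load 9/13]
  8 → USB stick 4 (new)  [load 8/13]
  6 → USB stick 5 (new)  [load 6/13]
  5 → USB stick 4  [load 13/13]
  4 → USB stick 2  [load 13/13]
5 USB sticks opened.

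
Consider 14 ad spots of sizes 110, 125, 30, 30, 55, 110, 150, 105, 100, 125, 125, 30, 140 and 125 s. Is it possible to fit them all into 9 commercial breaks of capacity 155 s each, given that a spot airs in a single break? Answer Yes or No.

Total = 1360 s; ⌈1360/155⌉ = 9.
10 ad spots each exceed half the capacity and cannot share a break, forcing at least 10 commercial breaks.
At least 10 commercial breaks are required, but only 9 are allowed.

No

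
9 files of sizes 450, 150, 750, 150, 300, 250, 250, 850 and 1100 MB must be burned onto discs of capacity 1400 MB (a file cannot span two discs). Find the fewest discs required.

Total = 1100 + 850 + 750 + 450 + 300 + 250 + 250 + 150 + 150 = 4250 MB.
Lower bound: ⌈4250/1400⌉ = 4 discs.
A packing using 4 discs:
  disc 1: 1100 + 300 = 1400
  disc 2: 850 + 450 = 1300
  disc 3: 750 + 250 + 250 + 150 = 1400
  disc 4: 150 = 150
This matches the lower bound, so 4 is optimal.

4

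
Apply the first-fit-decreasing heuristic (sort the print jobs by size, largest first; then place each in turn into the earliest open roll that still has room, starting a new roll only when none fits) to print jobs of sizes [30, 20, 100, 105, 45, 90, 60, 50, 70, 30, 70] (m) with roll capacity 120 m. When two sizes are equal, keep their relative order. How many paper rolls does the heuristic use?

Sorted descending: 105, 100, 90, 70, 70, 60, 50, 45, 30, 30, 20.
  105 → roll 1 (new)  [load 105/120]
  100 → roll 2 (new)  [load 100/120]
  90 → roll 3 (new)  [load 90/120]
  70 → roll 4 (new)  [load 70/120]
  70 → roll 5 (new)  [load 70/120]
  60 → roll 6 (new)  [load 60/120]
  50 → roll 4  [load 120/120]
  45 → roll 5  [load 115/120]
  30 → roll 3  [load 120/120]
  30 → roll 6  [load 90/120]
  20 → roll 2  [load 120/120]
6 paper rolls opened.

6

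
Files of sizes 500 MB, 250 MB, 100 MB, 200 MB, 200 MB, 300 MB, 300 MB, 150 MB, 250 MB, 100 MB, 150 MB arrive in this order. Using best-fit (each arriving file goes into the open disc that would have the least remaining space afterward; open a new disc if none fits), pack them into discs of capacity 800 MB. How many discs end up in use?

  500 → disc 1 (new)  [load 500/800]
  250 → disc 1  [load 750/800]
  100 → disc 2 (new)  [load 100/800]
  200 → disc 2  [load 300/800]
  200 → disc 2  [load 500/800]
  300 → disc 2  [load 800/800]
  300 → disc 3 (new)  [load 300/800]
  150 → disc 3  [load 450/800]
  250 → disc 3  [load 700/800]
  100 → disc 3  [load 800/800]
  150 → disc 4 (new)  [load 150/800]
4 discs opened.

4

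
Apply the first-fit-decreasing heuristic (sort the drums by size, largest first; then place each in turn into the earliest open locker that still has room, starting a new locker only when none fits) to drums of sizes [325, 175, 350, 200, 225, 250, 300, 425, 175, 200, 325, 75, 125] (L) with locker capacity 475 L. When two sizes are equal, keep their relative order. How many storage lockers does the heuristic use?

8

Sorted descending: 425, 350, 325, 325, 300, 250, 225, 200, 200, 175, 175, 125, 75.
  425 → locker 1 (new)  [load 425/475]
  350 → locker 2 (new)  [load 350/475]
  325 → locker 3 (new)  [load 325/475]
  325 → locker 4 (new)  [load 325/475]
  300 → locker 5 (new)  [load 300/475]
  250 → locker 6 (new)  [load 250/475]
  225 → locker 6  [load 475/475]
  200 → locker 7 (new)  [load 200/475]
  200 → locker 7  [load 400/475]
  175 → locker 5  [load 475/475]
  175 → locker 8 (new)  [load 175/475]
  125 → locker 2  [load 475/475]
  75 → locker 3  [load 400/475]
8 storage lockers opened.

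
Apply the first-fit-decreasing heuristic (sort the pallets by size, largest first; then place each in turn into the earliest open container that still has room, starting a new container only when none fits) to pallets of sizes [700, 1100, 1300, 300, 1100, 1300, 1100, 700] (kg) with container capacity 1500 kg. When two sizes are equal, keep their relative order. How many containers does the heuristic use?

6

Sorted descending: 1300, 1300, 1100, 1100, 1100, 700, 700, 300.
  1300 → container 1 (new)  [load 1300/1500]
  1300 → container 2 (new)  [load 1300/1500]
  1100 → container 3 (new)  [load 1100/1500]
  1100 → container 4 (new)  [load 1100/1500]
  1100 → container 5 (new)  [load 1100/1500]
  700 → container 6 (new)  [load 700/1500]
  700 → container 6  [load 1400/1500]
  300 → container 3  [load 1400/1500]
6 containers opened.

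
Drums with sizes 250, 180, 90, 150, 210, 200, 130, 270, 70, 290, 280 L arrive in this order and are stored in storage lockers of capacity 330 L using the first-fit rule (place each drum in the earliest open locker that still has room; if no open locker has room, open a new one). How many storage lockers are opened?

8

  250 → locker 1 (new)  [load 250/330]
  180 → locker 2 (new)  [load 180/330]
  90 → locker 2  [load 270/330]
  150 → locker 3 (new)  [load 150/330]
  210 → locker 4 (new)  [load 210/330]
  200 → locker 5 (new)  [load 200/330]
  130 → locker 3  [load 280/330]
  270 → locker 6 (new)  [load 270/330]
  70 → locker 1  [load 320/330]
  290 → locker 7 (new)  [load 290/330]
  280 → locker 8 (new)  [load 280/330]
8 storage lockers opened.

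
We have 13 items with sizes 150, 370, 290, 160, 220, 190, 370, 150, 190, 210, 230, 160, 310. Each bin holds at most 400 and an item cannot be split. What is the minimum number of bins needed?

Total = 370 + 370 + 310 + 290 + 230 + 220 + 210 + 190 + 190 + 160 + 160 + 150 + 150 = 3000.
Lower bound: ⌈3000/400⌉ = 8 bins.
A packing using 9 bins:
  bin 1: 370 = 370
  bin 2: 370 = 370
  bin 3: 310 = 310
  bin 4: 290 = 290
  bin 5: 230 + 160 = 390
  bin 6: 220 + 160 = 380
  bin 7: 210 + 190 = 400
  bin 8: 190 + 150 = 340
  bin 9: 150 = 150
No arrangement into 8 bins stays within capacity, so 9 is optimal.

9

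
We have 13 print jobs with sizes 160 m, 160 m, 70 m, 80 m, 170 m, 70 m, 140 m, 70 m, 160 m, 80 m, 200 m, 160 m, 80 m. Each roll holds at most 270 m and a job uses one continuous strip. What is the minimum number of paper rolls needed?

Total = 200 + 170 + 160 + 160 + 160 + 160 + 140 + 80 + 80 + 80 + 70 + 70 + 70 = 1600 m.
Lower bound: ⌈1600/270⌉ = 6 paper rolls.
Also, 7 print jobs each exceed 135 m, and no two of those can share a roll, so at least 7 paper rolls are needed.
A packing using 7 paper rolls:
  roll 1: 200 + 70 = 270
  roll 2: 170 + 80 = 250
  roll 3: 160 + 80 = 240
  roll 4: 160 + 80 = 240
  roll 5: 160 + 70 = 230
  roll 6: 160 + 70 = 230
  roll 7: 140 = 140
This matches the lower bound, so 7 is optimal.

7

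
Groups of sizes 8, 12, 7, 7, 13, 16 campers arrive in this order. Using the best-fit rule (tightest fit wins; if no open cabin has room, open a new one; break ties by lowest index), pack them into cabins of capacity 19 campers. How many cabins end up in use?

4

  8 → cabin 1 (new)  [load 8/19]
  12 → cabin 2 (new)  [load 12/19]
  7 → cabin 2  [load 19/19]
  7 → cabin 1  [load 15/19]
  13 → cabin 3 (new)  [load 13/19]
  16 → cabin 4 (new)  [load 16/19]
4 cabins opened.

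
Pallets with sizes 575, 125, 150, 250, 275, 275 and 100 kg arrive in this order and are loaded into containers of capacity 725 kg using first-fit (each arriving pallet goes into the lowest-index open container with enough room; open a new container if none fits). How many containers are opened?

  575 → container 1 (new)  [load 575/725]
  125 → container 1  [load 700/725]
  150 → container 2 (new)  [load 150/725]
  250 → container 2  [load 400/725]
  275 → container 2  [load 675/725]
  275 → container 3 (new)  [load 275/725]
  100 → container 3  [load 375/725]
3 containers opened.

3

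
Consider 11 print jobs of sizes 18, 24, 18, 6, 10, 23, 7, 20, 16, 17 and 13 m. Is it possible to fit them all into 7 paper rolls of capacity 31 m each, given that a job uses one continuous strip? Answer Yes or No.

Yes

A valid assignment using 7 paper rolls:
  roll 1: 24 + 7 = 31
  roll 2: 23 + 6 = 29
  roll 3: 20 + 10 = 30
  roll 4: 18 + 13 = 31
  roll 5: 18 = 18
  roll 6: 17 = 17
  roll 7: 16 = 16
Every load is within 31 m, so 7 paper rolls suffice.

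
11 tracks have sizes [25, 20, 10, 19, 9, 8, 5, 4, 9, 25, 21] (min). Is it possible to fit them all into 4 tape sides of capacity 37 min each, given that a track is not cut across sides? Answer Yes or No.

No

Total = 155 min; ⌈155/37⌉ = 5.
At least 5 tape sides are required, but only 4 are allowed.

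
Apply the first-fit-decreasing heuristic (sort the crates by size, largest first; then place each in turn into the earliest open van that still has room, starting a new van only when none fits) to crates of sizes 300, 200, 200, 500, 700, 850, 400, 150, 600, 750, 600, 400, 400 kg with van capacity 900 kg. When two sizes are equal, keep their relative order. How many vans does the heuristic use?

Sorted descending: 850, 750, 700, 600, 600, 500, 400, 400, 400, 300, 200, 200, 150.
  850 → van 1 (new)  [load 850/900]
  750 → van 2 (new)  [load 750/900]
  700 → van 3 (new)  [load 700/900]
  600 → van 4 (new)  [load 600/900]
  600 → van 5 (new)  [load 600/900]
  500 → van 6 (new)  [load 500/900]
  400 → van 6  [load 900/900]
  400 → van 7 (new)  [load 400/900]
  400 → van 7  [load 800/900]
  300 → van 4  [load 900/900]
  200 → van 3  [load 900/900]
  200 → van 5  [load 800/900]
  150 → van 2  [load 900/900]
7 vans opened.

7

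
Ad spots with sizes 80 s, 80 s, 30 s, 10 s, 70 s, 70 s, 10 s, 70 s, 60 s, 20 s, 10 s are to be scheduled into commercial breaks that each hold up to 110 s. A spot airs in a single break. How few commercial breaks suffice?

6

Total = 80 + 80 + 70 + 70 + 70 + 60 + 30 + 20 + 10 + 10 + 10 = 510 s.
Lower bound: ⌈510/110⌉ = 5 commercial breaks.
Also, 6 ad spots each exceed 55 s, and no two of those can share a break, so at least 6 commercial breaks are needed.
A packing using 6 commercial breaks:
  break 1: 80 + 30 = 110
  break 2: 80 + 20 + 10 = 110
  break 3: 70 + 10 + 10 = 90
  break 4: 70 = 70
  break 5: 70 = 70
  break 6: 60 = 60
This matches the lower bound, so 6 is optimal.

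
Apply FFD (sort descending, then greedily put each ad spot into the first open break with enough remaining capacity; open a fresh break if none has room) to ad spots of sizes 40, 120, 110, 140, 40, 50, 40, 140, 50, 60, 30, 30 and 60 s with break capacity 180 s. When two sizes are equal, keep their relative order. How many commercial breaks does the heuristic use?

Sorted descending: 140, 140, 120, 110, 60, 60, 50, 50, 40, 40, 40, 30, 30.
  140 → break 1 (new)  [load 140/180]
  140 → break 2 (new)  [load 140/180]
  120 → break 3 (new)  [load 120/180]
  110 → break 4 (new)  [load 110/180]
  60 → break 3  [load 180/180]
  60 → break 4  [load 170/180]
  50 → break 5 (new)  [load 50/180]
  50 → break 5  [load 100/180]
  40 → break 1  [load 180/180]
  40 → break 2  [load 180/180]
  40 → break 5  [load 140/180]
  30 → break 5  [load 170/180]
  30 → break 6 (new)  [load 30/180]
6 commercial breaks opened.

6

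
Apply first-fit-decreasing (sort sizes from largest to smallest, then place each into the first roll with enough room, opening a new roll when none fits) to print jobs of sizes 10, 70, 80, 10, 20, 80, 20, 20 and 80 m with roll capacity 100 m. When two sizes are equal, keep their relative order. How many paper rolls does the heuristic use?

Sorted descending: 80, 80, 80, 70, 20, 20, 20, 10, 10.
  80 → roll 1 (new)  [load 80/100]
  80 → roll 2 (new)  [load 80/100]
  80 → roll 3 (new)  [load 80/100]
  70 → roll 4 (new)  [load 70/100]
  20 → roll 1  [load 100/100]
  20 → roll 2  [load 100/100]
  20 → roll 3  [load 100/100]
  10 → roll 4  [load 80/100]
  10 → roll 4  [load 90/100]
4 paper rolls opened.

4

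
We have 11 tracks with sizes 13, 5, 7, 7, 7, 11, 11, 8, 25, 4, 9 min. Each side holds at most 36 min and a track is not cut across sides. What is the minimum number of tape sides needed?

Total = 25 + 13 + 11 + 11 + 9 + 8 + 7 + 7 + 7 + 5 + 4 = 107 min.
Lower bound: ⌈107/36⌉ = 3 tape sides.
A packing using 3 tape sides:
  side 1: 25 + 11 = 36
  side 2: 13 + 11 + 8 + 4 = 36
  side 3: 9 + 7 + 7 + 7 + 5 = 35
This matches the lower bound, so 3 is optimal.

3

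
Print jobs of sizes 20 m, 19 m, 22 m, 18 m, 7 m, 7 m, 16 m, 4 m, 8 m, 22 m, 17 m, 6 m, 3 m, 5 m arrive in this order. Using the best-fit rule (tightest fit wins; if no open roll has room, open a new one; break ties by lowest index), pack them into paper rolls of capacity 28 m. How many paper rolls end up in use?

  20 → roll 1 (new)  [load 20/28]
  19 → roll 2 (new)  [load 19/28]
  22 → roll 3 (new)  [load 22/28]
  18 → roll 4 (new)  [load 18/28]
  7 → roll 1  [load 27/28]
  7 → roll 2  [load 26/28]
  16 → roll 5 (new)  [load 16/28]
  4 → roll 3  [load 26/28]
  8 → roll 4  [load 26/28]
  22 → roll 6 (new)  [load 22/28]
  17 → roll 7 (new)  [load 17/28]
  6 → roll 6  [load 28/28]
  3 → roll 7  [load 20/28]
  5 → roll 7  [load 25/28]
7 paper rolls opened.

7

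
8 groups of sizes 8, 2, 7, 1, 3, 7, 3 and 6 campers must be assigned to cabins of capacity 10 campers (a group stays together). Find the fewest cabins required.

4

Total = 8 + 7 + 7 + 6 + 3 + 3 + 2 + 1 = 37 campers.
Lower bound: ⌈37/10⌉ = 4 cabins.
A packing using 4 cabins:
  cabin 1: 8 + 2 = 10
  cabin 2: 7 + 3 = 10
  cabin 3: 7 + 3 = 10
  cabin 4: 6 + 1 = 7
This matches the lower bound, so 4 is optimal.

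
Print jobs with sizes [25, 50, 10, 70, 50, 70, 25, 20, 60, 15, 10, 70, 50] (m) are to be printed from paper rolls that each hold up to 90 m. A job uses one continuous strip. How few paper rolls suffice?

7

Total = 70 + 70 + 70 + 60 + 50 + 50 + 50 + 25 + 25 + 20 + 15 + 10 + 10 = 525 m.
Lower bound: ⌈525/90⌉ = 6 paper rolls.
Also, 7 print jobs each exceed 45 m, and no two of those can share a roll, so at least 7 paper rolls are needed.
A packing using 7 paper rolls:
  roll 1: 70 + 20 = 90
  roll 2: 70 + 15 = 85
  roll 3: 70 + 10 + 10 = 90
  roll 4: 60 + 25 = 85
  roll 5: 50 + 25 = 75
  roll 6: 50 = 50
  roll 7: 50 = 50
This matches the lower bound, so 7 is optimal.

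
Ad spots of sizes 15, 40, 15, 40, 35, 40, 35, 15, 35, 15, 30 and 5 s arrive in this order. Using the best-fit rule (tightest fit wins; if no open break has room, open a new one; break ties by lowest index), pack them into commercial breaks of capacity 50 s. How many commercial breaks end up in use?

  15 → break 1 (new)  [load 15/50]
  40 → break 2 (new)  [load 40/50]
  15 → break 1  [load 30/50]
  40 → break 3 (new)  [load 40/50]
  35 → break 4 (new)  [load 35/50]
  40 → break 5 (new)  [load 40/50]
  35 → break 6 (new)  [load 35/50]
  15 → break 4  [load 50/50]
  35 → break 7 (new)  [load 35/50]
  15 → break 6  [load 50/50]
  30 → break 8 (new)  [load 30/50]
  5 → break 2  [load 45/50]
8 commercial breaks opened.

8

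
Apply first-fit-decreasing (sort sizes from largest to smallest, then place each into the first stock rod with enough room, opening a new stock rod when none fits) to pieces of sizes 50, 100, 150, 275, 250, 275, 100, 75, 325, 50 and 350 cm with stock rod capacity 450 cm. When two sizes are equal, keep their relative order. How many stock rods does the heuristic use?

5

Sorted descending: 350, 325, 275, 275, 250, 150, 100, 100, 75, 50, 50.
  350 → stock rod 1 (new)  [load 350/450]
  325 → stock rod 2 (new)  [load 325/450]
  275 → stock rod 3 (new)  [load 275/450]
  275 → stock rod 4 (new)  [load 275/450]
  250 → stock rod 5 (new)  [load 250/450]
  150 → stock rod 3  [load 425/450]
  100 → stock rod 1  [load 450/450]
  100 → stock rod 2  [load 425/450]
  75 → stock rod 4  [load 350/450]
  50 → stock rod 4  [load 400/450]
  50 → stock rod 4  [load 450/450]
5 stock rods opened.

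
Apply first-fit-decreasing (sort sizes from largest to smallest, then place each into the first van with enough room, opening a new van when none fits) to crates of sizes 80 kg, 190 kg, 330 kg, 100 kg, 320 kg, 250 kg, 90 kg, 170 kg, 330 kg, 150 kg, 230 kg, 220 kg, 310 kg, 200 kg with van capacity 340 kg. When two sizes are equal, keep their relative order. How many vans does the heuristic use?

10

Sorted descending: 330, 330, 320, 310, 250, 230, 220, 200, 190, 170, 150, 100, 90, 80.
  330 → van 1 (new)  [load 330/340]
  330 → van 2 (new)  [load 330/340]
  320 → van 3 (new)  [load 320/340]
  310 → van 4 (new)  [load 310/340]
  250 → van 5 (new)  [load 250/340]
  230 → van 6 (new)  [load 230/340]
  220 → van 7 (new)  [load 220/340]
  200 → van 8 (new)  [load 200/340]
  190 → van 9 (new)  [load 190/340]
  170 → van 10 (new)  [load 170/340]
  150 → van 9  [load 340/340]
  100 → van 6  [load 330/340]
  90 → van 5  [load 340/340]
  80 → van 7  [load 300/340]
10 vans opened.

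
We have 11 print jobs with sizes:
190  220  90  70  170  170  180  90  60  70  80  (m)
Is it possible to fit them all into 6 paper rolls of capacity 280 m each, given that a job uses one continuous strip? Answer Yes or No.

Yes

A valid assignment using 6 paper rolls:
  roll 1: 220 + 60 = 280
  roll 2: 190 + 90 = 280
  roll 3: 180 + 90 = 270
  roll 4: 170 + 80 = 250
  roll 5: 170 + 70 = 240
  roll 6: 70 = 70
Every load is within 280 m, so 6 paper rolls suffice.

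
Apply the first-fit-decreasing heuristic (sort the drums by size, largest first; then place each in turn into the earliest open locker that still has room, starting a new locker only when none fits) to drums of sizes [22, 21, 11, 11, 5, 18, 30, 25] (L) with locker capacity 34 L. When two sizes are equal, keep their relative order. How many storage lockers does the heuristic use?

5

Sorted descending: 30, 25, 22, 21, 18, 11, 11, 5.
  30 → locker 1 (new)  [load 30/34]
  25 → locker 2 (new)  [load 25/34]
  22 → locker 3 (new)  [load 22/34]
  21 → locker 4 (new)  [load 21/34]
  18 → locker 5 (new)  [load 18/34]
  11 → locker 3  [load 33/34]
  11 → locker 4  [load 32/34]
  5 → locker 2  [load 30/34]
5 storage lockers opened.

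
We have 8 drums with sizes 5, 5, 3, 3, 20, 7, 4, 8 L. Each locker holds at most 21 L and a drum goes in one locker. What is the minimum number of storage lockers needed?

3

Total = 20 + 8 + 7 + 5 + 5 + 4 + 3 + 3 = 55 L.
Lower bound: ⌈55/21⌉ = 3 storage lockers.
A packing using 3 storage lockers:
  locker 1: 20 = 20
  locker 2: 8 + 7 + 5 = 20
  locker 3: 5 + 4 + 3 + 3 = 15
This matches the lower bound, so 3 is optimal.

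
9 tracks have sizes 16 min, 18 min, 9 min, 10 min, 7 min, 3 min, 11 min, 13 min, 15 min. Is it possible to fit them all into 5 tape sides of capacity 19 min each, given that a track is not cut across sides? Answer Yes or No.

Total = 102 min; ⌈102/19⌉ = 6.
At least 6 tape sides are required, but only 5 are allowed.

No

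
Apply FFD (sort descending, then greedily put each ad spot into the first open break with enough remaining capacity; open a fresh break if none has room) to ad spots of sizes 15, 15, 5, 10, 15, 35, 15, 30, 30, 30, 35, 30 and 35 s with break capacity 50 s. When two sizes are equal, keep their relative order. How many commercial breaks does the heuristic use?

7

Sorted descending: 35, 35, 35, 30, 30, 30, 30, 15, 15, 15, 15, 10, 5.
  35 → break 1 (new)  [load 35/50]
  35 → break 2 (new)  [load 35/50]
  35 → break 3 (new)  [load 35/50]
  30 → break 4 (new)  [load 30/50]
  30 → break 5 (new)  [load 30/50]
  30 → break 6 (new)  [load 30/50]
  30 → break 7 (new)  [load 30/50]
  15 → break 1  [load 50/50]
  15 → break 2  [load 50/50]
  15 → break 3  [load 50/50]
  15 → break 4  [load 45/50]
  10 → break 5  [load 40/50]
  5 → break 4  [load 50/50]
7 commercial breaks opened.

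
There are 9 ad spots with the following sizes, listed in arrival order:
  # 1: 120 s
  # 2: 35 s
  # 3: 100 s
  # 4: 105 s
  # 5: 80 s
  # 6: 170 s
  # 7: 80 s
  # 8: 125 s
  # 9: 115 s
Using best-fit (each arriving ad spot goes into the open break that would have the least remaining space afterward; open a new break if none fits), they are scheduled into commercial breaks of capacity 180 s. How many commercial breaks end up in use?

7

  120 → break 1 (new)  [load 120/180]
  35 → break 1  [load 155/180]
  100 → break 2 (new)  [load 100/180]
  105 → break 3 (new)  [load 105/180]
  80 → break 2  [load 180/180]
  170 → break 4 (new)  [load 170/180]
  80 → break 5 (new)  [load 80/180]
  125 → break 6 (new)  [load 125/180]
  115 → break 7 (new)  [load 115/180]
7 commercial breaks opened.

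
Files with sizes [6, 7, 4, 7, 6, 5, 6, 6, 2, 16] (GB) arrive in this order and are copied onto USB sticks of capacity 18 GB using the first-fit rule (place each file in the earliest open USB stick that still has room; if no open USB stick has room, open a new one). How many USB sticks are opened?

  6 → USB stick 1 (new)  [load 6/18]
  7 → USB stick 1  [load 13/18]
  4 → USB stick 1  [load 17/18]
  7 → USB stick 2 (new)  [load 7/18]
  6 → USB stick 2  [load 13/18]
  5 → USB stick 2  [load 18/18]
  6 → USB stick 3 (new)  [load 6/18]
  6 → USB stick 3  [load 12/18]
  2 → USB stick 3  [load 14/18]
  16 → USB stick 4 (new)  [load 16/18]
4 USB sticks opened.

4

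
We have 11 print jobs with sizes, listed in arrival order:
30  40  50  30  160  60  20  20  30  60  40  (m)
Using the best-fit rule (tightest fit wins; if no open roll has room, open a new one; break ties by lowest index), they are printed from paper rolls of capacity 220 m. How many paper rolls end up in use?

3

  30 → roll 1 (new)  [load 30/220]
  40 → roll 1  [load 70/220]
  50 → roll 1  [load 120/220]
  30 → roll 1  [load 150/220]
  160 → roll 2 (new)  [load 160/220]
  60 → roll 2  [load 220/220]
  20 → roll 1  [load 170/220]
  20 → roll 1  [load 190/220]
  30 → roll 1  [load 220/220]
  60 → roll 3 (new)  [load 60/220]
  40 → roll 3  [load 100/220]
3 paper rolls opened.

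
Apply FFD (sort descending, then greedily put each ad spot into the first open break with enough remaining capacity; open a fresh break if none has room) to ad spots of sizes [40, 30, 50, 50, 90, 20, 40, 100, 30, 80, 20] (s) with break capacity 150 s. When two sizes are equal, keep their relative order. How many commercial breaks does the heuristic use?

Sorted descending: 100, 90, 80, 50, 50, 40, 40, 30, 30, 20, 20.
  100 → break 1 (new)  [load 100/150]
  90 → break 2 (new)  [load 90/150]
  80 → break 3 (new)  [load 80/150]
  50 → break 1  [load 150/150]
  50 → break 2  [load 140/150]
  40 → break 3  [load 120/150]
  40 → break 4 (new)  [load 40/150]
  30 → break 3  [load 150/150]
  30 → break 4  [load 70/150]
  20 → break 4  [load 90/150]
  20 → break 4  [load 110/150]
4 commercial breaks opened.

4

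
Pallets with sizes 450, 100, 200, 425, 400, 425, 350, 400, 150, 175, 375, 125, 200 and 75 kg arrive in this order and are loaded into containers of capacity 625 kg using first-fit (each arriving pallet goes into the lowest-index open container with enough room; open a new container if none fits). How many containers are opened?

7

  450 → container 1 (new)  [load 450/625]
  100 → container 1  [load 550/625]
  200 → container 2 (new)  [load 200/625]
  425 → container 2  [load 625/625]
  400 → container 3 (new)  [load 400/625]
  425 → container 4 (new)  [load 425/625]
  350 → container 5 (new)  [load 350/625]
  400 → container 6 (new)  [load 400/625]
  150 → container 3  [load 550/625]
  175 → container 4  [load 600/625]
  375 → container 7 (new)  [load 375/625]
  125 → container 5  [load 475/625]
  200 → container 6  [load 600/625]
  75 → container 1  [load 625/625]
7 containers opened.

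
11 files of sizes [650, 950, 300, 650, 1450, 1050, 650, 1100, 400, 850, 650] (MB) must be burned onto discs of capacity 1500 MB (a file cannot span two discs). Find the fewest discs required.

Total = 1450 + 1100 + 1050 + 950 + 850 + 650 + 650 + 650 + 650 + 400 + 300 = 8700 MB.
Lower bound: ⌈8700/1500⌉ = 6 discs.
A packing using 7 discs:
  disc 1: 1450 = 1450
  disc 2: 1100 + 400 = 1500
  disc 3: 1050 + 300 = 1350
  disc 4: 950 = 950
  disc 5: 850 + 650 = 1500
  disc 6: 650 + 650 = 1300
  disc 7: 650 = 650
No arrangement into 6 discs stays within capacity, so 7 is optimal.

7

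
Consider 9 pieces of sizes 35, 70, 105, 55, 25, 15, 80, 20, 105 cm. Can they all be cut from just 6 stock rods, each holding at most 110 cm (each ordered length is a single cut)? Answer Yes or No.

A valid assignment using 5 stock rods:
  stock rod 1: 105 = 105
  stock rod 2: 105 = 105
  stock rod 3: 80 + 25 = 105
  stock rod 4: 70 + 35 = 105
  stock rod 5: 55 + 20 + 15 = 90
That uses only 5 ≤ 6, so 6 stock rods are enough.

Yes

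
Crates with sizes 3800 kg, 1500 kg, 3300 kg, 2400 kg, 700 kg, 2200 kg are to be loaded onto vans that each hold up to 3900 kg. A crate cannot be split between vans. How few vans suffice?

4

Total = 3800 + 3300 + 2400 + 2200 + 1500 + 700 = 13900 kg.
Lower bound: ⌈13900/3900⌉ = 4 vans.
A packing using 4 vans:
  van 1: 3800 = 3800
  van 2: 3300 = 3300
  van 3: 2400 + 1500 = 3900
  van 4: 2200 + 700 = 2900
This matches the lower bound, so 4 is optimal.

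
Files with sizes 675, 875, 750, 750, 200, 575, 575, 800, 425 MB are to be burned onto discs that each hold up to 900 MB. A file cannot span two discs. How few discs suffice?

Total = 875 + 800 + 750 + 750 + 675 + 575 + 575 + 425 + 200 = 5625 MB.
Lower bound: ⌈5625/900⌉ = 7 discs.
A packing using 8 discs:
  disc 1: 875 = 875
  disc 2: 800 = 800
  disc 3: 750 = 750
  disc 4: 750 = 750
  disc 5: 675 + 200 = 875
  disc 6: 575 = 575
  disc 7: 575 = 575
  disc 8: 425 = 425
No arrangement into 7 discs stays within capacity, so 8 is optimal.

8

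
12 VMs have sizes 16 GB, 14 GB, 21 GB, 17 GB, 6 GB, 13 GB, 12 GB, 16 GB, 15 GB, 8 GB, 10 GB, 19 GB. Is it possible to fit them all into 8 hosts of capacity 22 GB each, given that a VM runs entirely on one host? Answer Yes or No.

No

Total = 167 GB; ⌈167/22⌉ = 8.
9 VMs each exceed half the capacity and cannot share a host, forcing at least 9 hosts.
At least 9 hosts are required, but only 8 are allowed.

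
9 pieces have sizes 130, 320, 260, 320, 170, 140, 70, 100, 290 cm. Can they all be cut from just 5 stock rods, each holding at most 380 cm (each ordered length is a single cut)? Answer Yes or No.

No

Total = 1800 cm; ⌈1800/380⌉ = 5.
The bound of 5 does not rule out 5, but exhaustive search shows no assignment into 5 stock rods of capacity 380 cm exists — the minimum is 6.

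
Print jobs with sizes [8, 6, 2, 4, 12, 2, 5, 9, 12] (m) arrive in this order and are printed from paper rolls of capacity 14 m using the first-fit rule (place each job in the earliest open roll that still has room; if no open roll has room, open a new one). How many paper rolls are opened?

  8 → roll 1 (new)  [load 8/14]
  6 → roll 1  [load 14/14]
  2 → roll 2 (new)  [load 2/14]
  4 → roll 2  [load 6/14]
  12 → roll 3 (new)  [load 12/14]
  2 → roll 2  [load 8/14]
  5 → roll 2  [load 13/14]
  9 → roll 4 (new)  [load 9/14]
  12 → roll 5 (new)  [load 12/14]
5 paper rolls opened.

5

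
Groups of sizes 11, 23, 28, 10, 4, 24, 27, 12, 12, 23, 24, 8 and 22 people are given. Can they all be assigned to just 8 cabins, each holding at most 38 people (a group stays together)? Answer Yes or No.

A valid assignment using 7 cabins:
  cabin 1: 28 + 10 = 38
  cabin 2: 27 + 11 = 38
  cabin 3: 24 + 12 = 36
  cabin 4: 24 + 12 = 36
  cabin 5: 23 + 8 + 4 = 35
  cabin 6: 23 = 23
  cabin 7: 22 = 22
That uses only 7 ≤ 8, so 8 cabins are enough.

Yes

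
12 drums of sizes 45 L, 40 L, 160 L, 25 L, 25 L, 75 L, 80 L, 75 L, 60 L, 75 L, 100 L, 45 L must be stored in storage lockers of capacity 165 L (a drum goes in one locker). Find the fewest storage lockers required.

5

Total = 160 + 100 + 80 + 75 + 75 + 75 + 60 + 45 + 45 + 40 + 25 + 25 = 805 L.
Lower bound: ⌈805/165⌉ = 5 storage lockers.
A packing using 5 storage lockers:
  locker 1: 160 = 160
  locker 2: 100 + 60 = 160
  locker 3: 80 + 75 = 155
  locker 4: 75 + 45 + 45 = 165
  locker 5: 75 + 40 + 25 + 25 = 165
This matches the lower bound, so 5 is optimal.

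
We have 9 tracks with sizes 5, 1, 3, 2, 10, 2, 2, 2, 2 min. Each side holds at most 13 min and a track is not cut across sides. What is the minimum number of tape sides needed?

3

Total = 10 + 5 + 3 + 2 + 2 + 2 + 2 + 2 + 1 = 29 min.
Lower bound: ⌈29/13⌉ = 3 tape sides.
A packing using 3 tape sides:
  side 1: 10 + 3 = 13
  side 2: 5 + 2 + 2 + 2 + 2 = 13
  side 3: 2 + 1 = 3
This matches the lower bound, so 3 is optimal.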